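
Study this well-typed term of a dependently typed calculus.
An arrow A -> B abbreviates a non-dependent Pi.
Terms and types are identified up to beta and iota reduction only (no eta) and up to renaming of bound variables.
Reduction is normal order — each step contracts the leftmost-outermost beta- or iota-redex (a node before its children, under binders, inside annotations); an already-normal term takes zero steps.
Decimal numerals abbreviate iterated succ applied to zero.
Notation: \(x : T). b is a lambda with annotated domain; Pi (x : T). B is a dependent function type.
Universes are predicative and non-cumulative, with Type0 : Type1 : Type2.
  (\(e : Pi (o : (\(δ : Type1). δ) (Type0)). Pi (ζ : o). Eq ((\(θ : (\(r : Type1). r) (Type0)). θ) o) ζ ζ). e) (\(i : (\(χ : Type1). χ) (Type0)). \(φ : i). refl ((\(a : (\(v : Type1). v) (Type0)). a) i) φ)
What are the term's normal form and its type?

normal form:
  \(e : Type0). \(o : e). refl e o
type:
  Pi (e : Type0). Pi (o : e). Eq e o o
observation: 3 normal-order steps separate the term from its normal form.


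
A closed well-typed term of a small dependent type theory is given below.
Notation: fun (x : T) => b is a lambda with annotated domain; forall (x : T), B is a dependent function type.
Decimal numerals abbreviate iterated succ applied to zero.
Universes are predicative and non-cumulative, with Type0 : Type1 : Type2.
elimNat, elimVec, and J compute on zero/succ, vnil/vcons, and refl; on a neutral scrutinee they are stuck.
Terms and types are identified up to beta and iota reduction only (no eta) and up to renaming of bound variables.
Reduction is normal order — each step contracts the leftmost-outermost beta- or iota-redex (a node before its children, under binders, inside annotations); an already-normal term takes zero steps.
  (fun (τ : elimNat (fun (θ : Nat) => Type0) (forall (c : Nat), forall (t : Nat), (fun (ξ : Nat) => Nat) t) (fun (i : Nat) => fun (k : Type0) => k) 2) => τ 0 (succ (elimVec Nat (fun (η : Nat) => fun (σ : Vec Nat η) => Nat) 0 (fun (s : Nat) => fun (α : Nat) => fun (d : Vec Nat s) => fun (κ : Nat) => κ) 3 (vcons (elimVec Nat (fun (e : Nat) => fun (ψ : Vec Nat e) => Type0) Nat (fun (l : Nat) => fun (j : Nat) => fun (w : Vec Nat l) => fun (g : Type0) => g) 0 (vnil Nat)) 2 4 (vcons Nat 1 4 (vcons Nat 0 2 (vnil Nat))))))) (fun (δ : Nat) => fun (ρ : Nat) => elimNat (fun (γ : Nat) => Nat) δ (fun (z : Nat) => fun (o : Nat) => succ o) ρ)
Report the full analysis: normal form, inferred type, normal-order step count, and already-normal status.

resulting normal form:
  1
the term's type:
  Nat
steps to reach normal form (normal order): 23
term was already normal: no
first redex: a beta-redex


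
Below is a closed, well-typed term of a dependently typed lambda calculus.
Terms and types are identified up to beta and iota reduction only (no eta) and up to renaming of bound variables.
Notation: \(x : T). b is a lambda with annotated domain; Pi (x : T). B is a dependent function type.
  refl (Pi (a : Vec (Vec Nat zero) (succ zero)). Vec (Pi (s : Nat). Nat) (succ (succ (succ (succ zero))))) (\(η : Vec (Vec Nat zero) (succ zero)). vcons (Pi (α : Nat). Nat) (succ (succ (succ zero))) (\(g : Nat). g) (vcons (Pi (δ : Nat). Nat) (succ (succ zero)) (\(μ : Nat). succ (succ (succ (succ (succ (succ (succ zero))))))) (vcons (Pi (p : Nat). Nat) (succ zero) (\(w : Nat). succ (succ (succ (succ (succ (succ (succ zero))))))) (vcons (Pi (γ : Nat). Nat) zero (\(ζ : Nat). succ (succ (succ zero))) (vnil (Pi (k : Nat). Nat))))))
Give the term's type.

type:
  Eq (Pi (a : Vec (Vec Nat zero) (succ zero)). Vec (Pi (s : Nat). Nat) (succ (succ (succ (succ zero))))) (\(η : Vec (Vec Nat zero) (succ zero)). vcons (Pi (α : Nat). Nat) (succ (succ (succ zero))) (\(g : Nat). g) (vcons (Pi (δ : Nat). Nat) (succ (succ zero)) (\(μ : Nat). succ (succ (succ (succ (succ (succ (succ zero))))))) (vcons (Pi (p : Nat). Nat) (succ zero) (\(w : Nat). succ (succ (succ (succ (succ (succ (succ zero))))))) (vcons (Pi (γ : Nat). Nat) zero (\(ζ : Nat). succ (succ (succ zero))) (vnil (Pi (k : Nat). Nat)))))) (\(x : Vec (Vec Nat zero) (succ zero)). vcons (Pi (q : Nat). Nat) (succ (succ (succ zero))) (\(n : Nat). n) (vcons (Pi (r : Nat). Nat) (succ (succ zero)) (\(ψ : Nat). succ (succ (succ (succ (succ (succ (succ zero))))))) (vcons (Pi (j : Nat). Nat) (succ zero) (\(ε : Nat). succ (succ (succ (succ (succ (succ (succ zero))))))) (vcons (Pi (m : Nat). Nat) zero (\(t : Nat). succ (succ (succ zero))) (vnil (Pi (β : Nat). Nat))))))


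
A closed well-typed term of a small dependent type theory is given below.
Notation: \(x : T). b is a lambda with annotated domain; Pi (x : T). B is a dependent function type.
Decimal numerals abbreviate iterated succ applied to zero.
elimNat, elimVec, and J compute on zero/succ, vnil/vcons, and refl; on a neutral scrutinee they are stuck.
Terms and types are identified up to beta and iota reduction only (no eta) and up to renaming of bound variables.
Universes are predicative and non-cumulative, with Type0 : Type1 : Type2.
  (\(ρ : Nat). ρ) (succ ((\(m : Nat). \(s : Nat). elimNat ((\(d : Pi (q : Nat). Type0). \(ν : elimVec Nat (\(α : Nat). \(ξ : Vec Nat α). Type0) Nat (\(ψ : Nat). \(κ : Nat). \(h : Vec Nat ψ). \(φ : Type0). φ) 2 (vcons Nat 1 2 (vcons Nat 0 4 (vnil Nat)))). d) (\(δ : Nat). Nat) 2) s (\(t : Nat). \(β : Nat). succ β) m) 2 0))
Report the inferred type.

inferred type:
  Nat


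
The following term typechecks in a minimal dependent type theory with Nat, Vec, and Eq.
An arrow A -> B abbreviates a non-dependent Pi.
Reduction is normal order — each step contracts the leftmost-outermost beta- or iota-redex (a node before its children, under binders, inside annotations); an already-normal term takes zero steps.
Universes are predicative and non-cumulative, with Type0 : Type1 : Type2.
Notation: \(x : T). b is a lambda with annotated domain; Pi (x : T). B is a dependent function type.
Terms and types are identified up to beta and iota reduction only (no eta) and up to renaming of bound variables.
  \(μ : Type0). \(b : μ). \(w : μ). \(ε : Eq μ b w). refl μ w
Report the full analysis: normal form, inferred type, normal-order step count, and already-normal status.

normal form:
  \(μ : Type0). \(b : μ). \(w : μ). \(ε : Eq μ b w). refl μ w
the term's type:
  Pi (μ : Type0). Pi (b : μ). Pi (w : μ). Eq μ b w -> Eq μ w w
reduction steps (normal order): 0
term was already normal: yes


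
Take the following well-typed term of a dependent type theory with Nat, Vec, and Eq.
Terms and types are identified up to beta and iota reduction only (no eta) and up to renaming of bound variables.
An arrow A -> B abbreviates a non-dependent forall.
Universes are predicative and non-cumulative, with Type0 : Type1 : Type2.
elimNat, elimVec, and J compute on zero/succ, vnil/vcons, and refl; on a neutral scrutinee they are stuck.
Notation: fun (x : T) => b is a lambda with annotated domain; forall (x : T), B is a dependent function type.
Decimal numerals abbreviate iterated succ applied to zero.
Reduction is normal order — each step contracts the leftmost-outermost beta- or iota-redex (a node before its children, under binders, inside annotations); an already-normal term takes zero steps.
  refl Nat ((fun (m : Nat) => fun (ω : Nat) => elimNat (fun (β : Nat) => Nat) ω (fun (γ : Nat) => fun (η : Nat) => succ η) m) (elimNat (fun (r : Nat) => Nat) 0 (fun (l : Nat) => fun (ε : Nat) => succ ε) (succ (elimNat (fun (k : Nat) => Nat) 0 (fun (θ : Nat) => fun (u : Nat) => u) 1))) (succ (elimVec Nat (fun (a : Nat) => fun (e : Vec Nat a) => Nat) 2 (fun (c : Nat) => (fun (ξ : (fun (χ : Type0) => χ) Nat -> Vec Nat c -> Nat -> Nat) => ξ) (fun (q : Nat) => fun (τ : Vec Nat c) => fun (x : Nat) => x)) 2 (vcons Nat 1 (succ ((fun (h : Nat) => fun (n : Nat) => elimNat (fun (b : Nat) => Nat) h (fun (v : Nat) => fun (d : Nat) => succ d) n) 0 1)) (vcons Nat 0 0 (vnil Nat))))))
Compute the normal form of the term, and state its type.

reduced normal form:
  refl Nat 4
type:
  Eq Nat 4 4


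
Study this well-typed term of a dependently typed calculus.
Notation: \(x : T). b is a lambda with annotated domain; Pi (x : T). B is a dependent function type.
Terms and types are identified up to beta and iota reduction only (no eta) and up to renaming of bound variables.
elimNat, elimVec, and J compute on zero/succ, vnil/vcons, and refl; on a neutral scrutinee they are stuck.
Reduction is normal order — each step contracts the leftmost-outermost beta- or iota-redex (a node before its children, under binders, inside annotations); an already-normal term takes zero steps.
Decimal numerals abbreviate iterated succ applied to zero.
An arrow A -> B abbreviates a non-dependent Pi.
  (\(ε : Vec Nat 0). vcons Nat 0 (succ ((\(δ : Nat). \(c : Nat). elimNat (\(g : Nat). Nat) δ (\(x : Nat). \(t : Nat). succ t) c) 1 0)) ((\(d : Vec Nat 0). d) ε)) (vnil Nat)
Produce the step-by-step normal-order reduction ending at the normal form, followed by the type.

normal-order reduction:
  (\(ε : Vec Nat 0). vcons Nat 0 (succ ((\(δ : Nat). \(c : Nat). elimNat (\(g : Nat). Nat) δ (\(x : Nat). \(t : Nat). succ t) c) 1 0)) ((\(d : Vec Nat 0). d) ε)) (vnil Nat)
  ~> vcons Nat 0 (succ ((\(ε : Nat). \(δ : Nat). elimNat (\(c : Nat). Nat) ε (\(g : Nat). \(x : Nat). succ x) δ) 1 0)) ((\(t : Vec Nat 0). t) (vnil Nat))
  ~> vcons Nat 0 (succ ((\(ε : Nat). elimNat (\(δ : Nat). Nat) 1 (\(c : Nat). \(g : Nat). succ g) ε) 0)) ((\(x : Vec Nat 0). x) (vnil Nat))
  ~> vcons Nat 0 (succ (elimNat (\(ε : Nat). Nat) 1 (\(δ : Nat). \(c : Nat). succ c) 0)) ((\(g : Vec Nat 0). g) (vnil Nat))
  ~> vcons Nat 0 2 ((\(ε : Vec Nat 0). ε) (vnil Nat))
  ~> vcons Nat 0 2 (vnil Nat)
type:
  Vec Nat 1


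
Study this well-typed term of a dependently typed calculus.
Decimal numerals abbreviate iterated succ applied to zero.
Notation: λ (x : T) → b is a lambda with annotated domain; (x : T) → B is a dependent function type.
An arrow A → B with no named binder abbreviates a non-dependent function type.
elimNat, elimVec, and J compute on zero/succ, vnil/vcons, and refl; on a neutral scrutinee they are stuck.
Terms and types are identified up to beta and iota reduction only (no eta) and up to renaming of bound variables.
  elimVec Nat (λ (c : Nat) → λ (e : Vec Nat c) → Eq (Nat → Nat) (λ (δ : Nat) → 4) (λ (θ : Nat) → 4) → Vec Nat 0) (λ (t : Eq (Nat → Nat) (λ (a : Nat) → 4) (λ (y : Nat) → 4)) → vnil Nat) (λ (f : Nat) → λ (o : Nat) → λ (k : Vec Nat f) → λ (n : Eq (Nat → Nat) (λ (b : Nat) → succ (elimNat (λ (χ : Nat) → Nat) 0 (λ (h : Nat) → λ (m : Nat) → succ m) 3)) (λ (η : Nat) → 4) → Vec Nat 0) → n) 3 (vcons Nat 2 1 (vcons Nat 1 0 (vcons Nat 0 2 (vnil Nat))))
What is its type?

type:
  Eq (Nat → Nat) (λ (c : Nat) → 4) (λ (e : Nat) → 4) → Vec Nat 0


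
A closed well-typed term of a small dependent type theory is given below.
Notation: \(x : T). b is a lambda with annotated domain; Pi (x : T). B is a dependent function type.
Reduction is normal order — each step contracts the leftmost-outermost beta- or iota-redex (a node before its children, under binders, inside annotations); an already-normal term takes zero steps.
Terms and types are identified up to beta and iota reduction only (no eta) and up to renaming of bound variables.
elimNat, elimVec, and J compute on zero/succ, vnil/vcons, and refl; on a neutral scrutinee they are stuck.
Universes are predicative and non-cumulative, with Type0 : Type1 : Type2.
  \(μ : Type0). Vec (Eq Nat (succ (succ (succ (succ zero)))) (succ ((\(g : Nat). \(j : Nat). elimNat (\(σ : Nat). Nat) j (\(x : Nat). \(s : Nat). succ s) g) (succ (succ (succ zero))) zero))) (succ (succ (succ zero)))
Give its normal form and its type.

reduced normal form:
  \(μ : Type0). Vec (Eq Nat (succ (succ (succ (succ zero)))) (succ (succ (succ (succ zero))))) (succ (succ (succ zero)))
the term's type:
  Pi (μ : Type0). Type0
observation: the term reaches its normal form after 12 normal-order steps.


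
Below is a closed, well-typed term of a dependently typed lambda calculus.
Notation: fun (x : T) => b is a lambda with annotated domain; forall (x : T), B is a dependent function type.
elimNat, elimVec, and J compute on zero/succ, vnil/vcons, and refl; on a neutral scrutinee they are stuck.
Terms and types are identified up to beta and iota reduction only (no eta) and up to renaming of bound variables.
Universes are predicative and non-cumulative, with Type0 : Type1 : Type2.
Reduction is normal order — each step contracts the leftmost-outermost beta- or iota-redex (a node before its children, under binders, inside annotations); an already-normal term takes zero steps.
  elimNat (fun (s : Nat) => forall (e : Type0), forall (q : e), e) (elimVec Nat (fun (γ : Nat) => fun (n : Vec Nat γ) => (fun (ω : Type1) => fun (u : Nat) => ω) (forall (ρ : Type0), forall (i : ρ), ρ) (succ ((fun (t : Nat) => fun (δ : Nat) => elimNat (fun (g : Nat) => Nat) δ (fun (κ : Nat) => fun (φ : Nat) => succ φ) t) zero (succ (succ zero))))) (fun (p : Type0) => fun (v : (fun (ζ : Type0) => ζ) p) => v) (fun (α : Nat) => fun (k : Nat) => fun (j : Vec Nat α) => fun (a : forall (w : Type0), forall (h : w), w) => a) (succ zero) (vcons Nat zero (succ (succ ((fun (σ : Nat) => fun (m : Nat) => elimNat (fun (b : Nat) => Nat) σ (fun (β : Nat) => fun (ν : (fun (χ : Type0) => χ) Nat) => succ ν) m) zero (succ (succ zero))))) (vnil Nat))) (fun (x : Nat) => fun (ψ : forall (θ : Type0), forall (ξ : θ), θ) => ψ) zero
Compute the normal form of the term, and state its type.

reduced normal form:
  fun (s : Type0) => fun (e : s) => e
inferred type:
  forall (s : Type0), forall (e : s), s


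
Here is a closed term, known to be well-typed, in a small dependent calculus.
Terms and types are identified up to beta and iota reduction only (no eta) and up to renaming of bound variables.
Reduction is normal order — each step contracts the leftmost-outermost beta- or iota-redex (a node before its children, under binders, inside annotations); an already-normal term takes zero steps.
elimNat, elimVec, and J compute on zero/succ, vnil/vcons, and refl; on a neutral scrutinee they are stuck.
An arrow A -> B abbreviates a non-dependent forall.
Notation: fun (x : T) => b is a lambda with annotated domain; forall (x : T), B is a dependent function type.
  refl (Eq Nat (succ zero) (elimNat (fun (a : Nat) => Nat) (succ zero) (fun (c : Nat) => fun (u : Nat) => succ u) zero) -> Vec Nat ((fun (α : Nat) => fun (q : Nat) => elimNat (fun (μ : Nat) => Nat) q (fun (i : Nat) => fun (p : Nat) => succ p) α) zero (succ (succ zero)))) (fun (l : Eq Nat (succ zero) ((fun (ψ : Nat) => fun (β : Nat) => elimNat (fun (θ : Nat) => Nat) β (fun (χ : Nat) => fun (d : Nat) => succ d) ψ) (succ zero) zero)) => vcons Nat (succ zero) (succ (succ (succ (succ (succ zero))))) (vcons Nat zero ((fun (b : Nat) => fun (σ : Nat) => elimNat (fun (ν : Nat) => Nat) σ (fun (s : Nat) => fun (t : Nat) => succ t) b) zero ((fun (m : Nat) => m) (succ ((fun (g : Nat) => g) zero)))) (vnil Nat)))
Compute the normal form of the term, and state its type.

reduced normal form:
  refl (Eq Nat (succ zero) (succ zero) -> Vec Nat (succ (succ zero))) (fun (a : Eq Nat (succ zero) (succ zero)) => vcons Nat (succ zero) (succ (succ (succ (succ (succ zero))))) (vcons Nat zero (succ zero) (vnil Nat)))
the term's type:
  Eq (Eq Nat (succ zero) (succ zero) -> Vec Nat (succ (succ zero))) (fun (a : Eq Nat (succ zero) (succ zero)) => vcons Nat (succ zero) (succ (succ (succ (succ (succ zero))))) (vcons Nat zero (succ zero) (vnil Nat))) (fun (c : Eq Nat (succ zero) (succ zero)) => vcons Nat (succ zero) (succ (succ (succ (succ (succ zero))))) (vcons Nat zero (succ zero) (vnil Nat)))
observation: 15 normal-order steps separate the term from its normal form.


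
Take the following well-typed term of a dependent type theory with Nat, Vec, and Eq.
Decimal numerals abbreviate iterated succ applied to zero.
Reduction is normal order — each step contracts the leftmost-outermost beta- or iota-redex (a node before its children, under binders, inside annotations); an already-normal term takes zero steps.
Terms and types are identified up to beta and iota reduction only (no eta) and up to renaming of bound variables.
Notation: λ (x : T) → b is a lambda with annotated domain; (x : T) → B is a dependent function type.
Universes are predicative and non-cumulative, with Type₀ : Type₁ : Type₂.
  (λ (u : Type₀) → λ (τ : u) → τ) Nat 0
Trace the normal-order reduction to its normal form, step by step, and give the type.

normal-order reduction sequence:
  (λ (u : Type₀) → λ (τ : u) → τ) Nat 0
  ~> (λ (u : Nat) → u) 0
  ~> 0
the term's type:
  Nat


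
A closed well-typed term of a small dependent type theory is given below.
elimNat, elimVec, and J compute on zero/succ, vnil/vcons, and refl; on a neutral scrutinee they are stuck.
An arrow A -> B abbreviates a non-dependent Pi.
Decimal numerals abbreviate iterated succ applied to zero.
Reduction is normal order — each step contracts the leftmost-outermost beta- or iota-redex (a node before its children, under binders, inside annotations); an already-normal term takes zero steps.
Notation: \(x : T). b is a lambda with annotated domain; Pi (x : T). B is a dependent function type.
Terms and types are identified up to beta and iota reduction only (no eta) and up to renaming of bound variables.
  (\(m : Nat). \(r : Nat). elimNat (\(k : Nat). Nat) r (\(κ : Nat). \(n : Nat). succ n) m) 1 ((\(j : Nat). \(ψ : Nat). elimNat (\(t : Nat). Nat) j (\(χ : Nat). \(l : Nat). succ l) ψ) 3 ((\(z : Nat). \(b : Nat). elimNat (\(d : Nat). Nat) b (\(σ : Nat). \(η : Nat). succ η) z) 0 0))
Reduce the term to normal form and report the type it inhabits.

reduced normal form:
  4
inferred type:
  Nat


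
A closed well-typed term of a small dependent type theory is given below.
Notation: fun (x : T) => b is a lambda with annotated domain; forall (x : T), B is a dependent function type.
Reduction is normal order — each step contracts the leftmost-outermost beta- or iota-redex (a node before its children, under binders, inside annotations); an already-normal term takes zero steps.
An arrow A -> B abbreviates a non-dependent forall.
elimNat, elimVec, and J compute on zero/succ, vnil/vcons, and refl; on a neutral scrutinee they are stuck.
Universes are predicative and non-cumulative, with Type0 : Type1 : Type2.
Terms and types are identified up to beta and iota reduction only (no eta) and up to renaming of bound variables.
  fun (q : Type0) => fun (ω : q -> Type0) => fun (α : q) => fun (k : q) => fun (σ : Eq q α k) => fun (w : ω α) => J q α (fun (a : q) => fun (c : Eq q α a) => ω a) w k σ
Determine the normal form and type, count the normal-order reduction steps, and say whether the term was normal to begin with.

normal form:
  fun (q : Type0) => fun (ω : q -> Type0) => fun (α : q) => fun (k : q) => fun (σ : Eq q α k) => fun (w : ω α) => J q α (fun (a : q) => fun (c : Eq q α a) => ω a) w k σ
type:
  forall (q : Type0), forall (ω : q -> Type0), forall (α : q), forall (k : q), Eq q α k -> ω α -> ω k
steps to reach normal form (normal order): 0
already normal: yes


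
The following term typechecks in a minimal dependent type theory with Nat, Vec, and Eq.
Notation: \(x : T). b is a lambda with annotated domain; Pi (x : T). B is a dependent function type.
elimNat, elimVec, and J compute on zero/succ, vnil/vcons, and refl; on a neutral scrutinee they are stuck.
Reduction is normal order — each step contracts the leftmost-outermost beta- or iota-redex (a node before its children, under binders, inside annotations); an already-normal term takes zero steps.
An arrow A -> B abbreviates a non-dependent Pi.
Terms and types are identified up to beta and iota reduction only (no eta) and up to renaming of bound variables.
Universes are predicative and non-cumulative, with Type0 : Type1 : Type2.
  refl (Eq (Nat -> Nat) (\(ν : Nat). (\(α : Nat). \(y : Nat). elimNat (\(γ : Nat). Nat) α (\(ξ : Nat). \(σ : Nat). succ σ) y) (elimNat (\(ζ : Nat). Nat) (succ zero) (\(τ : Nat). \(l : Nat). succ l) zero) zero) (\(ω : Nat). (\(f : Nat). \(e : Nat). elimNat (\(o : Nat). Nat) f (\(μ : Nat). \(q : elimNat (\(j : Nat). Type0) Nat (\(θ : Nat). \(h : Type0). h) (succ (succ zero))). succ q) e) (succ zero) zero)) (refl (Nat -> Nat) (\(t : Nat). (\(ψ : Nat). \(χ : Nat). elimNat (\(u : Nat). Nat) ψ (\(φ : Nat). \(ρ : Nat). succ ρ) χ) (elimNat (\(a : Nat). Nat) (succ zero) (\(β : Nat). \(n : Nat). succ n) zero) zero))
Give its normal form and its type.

resulting normal form:
  refl (Eq (Nat -> Nat) (\(ν : Nat). succ zero) (\(α : Nat). succ zero)) (refl (Nat -> Nat) (\(y : Nat). succ zero))
type:
  Eq (Eq (Nat -> Nat) (\(ν : Nat). succ zero) (\(α : Nat). succ zero)) (refl (Nat -> Nat) (\(y : Nat). succ zero)) (refl (Nat -> Nat) (\(γ : Nat). succ zero))


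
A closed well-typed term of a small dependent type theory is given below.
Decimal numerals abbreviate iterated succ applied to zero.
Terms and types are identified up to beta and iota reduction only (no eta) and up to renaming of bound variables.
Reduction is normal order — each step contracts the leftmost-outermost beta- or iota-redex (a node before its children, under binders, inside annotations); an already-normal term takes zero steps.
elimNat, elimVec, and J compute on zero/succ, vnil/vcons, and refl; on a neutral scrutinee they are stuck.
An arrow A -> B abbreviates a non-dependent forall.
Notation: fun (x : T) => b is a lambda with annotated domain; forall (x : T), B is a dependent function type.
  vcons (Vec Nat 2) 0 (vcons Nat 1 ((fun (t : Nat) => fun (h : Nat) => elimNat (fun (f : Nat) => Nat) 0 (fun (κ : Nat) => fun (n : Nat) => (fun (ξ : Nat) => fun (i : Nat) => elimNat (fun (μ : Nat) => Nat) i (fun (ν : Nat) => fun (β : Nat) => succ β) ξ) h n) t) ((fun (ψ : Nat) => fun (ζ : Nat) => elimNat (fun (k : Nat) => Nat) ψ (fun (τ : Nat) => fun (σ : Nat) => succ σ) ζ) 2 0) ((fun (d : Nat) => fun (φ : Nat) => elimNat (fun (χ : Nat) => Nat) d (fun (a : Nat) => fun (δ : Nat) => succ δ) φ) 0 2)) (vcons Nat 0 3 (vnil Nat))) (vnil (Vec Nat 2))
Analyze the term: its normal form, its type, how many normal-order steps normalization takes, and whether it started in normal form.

resulting normal form:
  vcons (Vec Nat 2) 0 (vcons Nat 1 4 (vcons Nat 0 3 (vnil Nat))) (vnil (Vec Nat 2))
type:
  Vec (Vec Nat 2) 1
reduction steps (normal order): 30
already normal: no
first redex: a beta-redex


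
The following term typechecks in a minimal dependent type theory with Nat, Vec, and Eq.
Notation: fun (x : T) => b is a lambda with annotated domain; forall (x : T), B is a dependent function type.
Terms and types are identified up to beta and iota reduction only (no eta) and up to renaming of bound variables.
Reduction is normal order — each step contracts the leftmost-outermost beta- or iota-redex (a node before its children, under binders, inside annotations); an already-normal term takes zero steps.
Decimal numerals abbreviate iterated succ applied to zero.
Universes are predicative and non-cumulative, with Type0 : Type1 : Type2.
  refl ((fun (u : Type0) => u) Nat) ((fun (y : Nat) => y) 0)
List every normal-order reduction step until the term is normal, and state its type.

reduction (normal order):
  refl ((fun (u : Type0) => u) Nat) ((fun (y : Nat) => y) 0)
  ~> refl Nat ((fun (u : Nat) => u) 0)
  ~> refl Nat 0
type:
  Eq Nat 0 0


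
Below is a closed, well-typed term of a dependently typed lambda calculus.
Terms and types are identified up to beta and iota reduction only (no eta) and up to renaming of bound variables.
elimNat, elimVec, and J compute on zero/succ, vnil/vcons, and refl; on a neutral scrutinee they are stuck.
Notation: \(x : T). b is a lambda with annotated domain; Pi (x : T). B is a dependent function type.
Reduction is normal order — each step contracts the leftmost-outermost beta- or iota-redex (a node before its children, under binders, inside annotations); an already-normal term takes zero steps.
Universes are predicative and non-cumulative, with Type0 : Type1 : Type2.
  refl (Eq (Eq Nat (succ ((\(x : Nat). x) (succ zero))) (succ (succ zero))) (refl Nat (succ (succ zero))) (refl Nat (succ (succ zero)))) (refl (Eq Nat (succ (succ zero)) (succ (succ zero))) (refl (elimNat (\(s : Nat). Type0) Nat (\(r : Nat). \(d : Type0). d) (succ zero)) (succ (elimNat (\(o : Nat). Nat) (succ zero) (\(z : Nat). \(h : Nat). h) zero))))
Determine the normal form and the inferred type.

resulting normal form:
  refl (Eq (Eq Nat (succ (succ zero)) (succ (succ zero))) (refl Nat (succ (succ zero))) (refl Nat (succ (succ zero)))) (refl (Eq Nat (succ (succ zero)) (succ (succ zero))) (refl Nat (succ (succ zero))))
the term's type:
  Eq (Eq (Eq Nat (succ (succ zero)) (succ (succ zero))) (refl Nat (succ (succ zero))) (refl Nat (succ (succ zero)))) (refl (Eq Nat (succ (succ zero)) (succ (succ zero))) (refl Nat (succ (succ zero)))) (refl (Eq Nat (succ (succ zero)) (succ (succ zero))) (refl Nat (succ (succ zero))))
observation: contracting a beta-redex first, the term normalizes in 6 steps.


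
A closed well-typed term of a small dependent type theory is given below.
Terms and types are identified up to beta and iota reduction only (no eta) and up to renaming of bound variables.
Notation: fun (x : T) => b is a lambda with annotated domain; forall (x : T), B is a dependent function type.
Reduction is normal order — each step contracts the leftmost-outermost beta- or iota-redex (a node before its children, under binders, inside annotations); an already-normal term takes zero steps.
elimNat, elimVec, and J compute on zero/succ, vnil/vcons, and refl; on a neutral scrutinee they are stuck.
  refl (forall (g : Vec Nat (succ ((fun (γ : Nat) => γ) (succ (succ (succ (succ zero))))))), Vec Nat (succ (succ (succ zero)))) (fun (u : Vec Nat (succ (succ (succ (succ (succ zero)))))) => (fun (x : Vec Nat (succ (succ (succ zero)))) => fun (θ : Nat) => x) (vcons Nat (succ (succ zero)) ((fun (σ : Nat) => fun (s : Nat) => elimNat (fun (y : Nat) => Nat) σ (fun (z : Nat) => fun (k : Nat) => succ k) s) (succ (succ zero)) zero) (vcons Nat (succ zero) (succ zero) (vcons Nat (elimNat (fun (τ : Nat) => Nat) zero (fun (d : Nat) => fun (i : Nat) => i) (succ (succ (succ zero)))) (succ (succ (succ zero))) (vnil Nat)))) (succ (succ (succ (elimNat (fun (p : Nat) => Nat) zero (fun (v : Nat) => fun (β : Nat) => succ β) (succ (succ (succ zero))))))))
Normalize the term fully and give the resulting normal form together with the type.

resulting normal form:
  refl (forall (g : Vec Nat (succ (succ (succ (succ (succ zero)))))), Vec Nat (succ (succ (succ zero)))) (fun (γ : Vec Nat (succ (succ (succ (succ (succ zero)))))) => vcons Nat (succ (succ zero)) (succ (succ zero)) (vcons Nat (succ zero) (succ zero) (vcons Nat zero (succ (succ (succ zero))) (vnil Nat))))
type:
  Eq (forall (g : Vec Nat (succ (succ (succ (succ (succ zero)))))), Vec Nat (succ (succ (succ zero)))) (fun (γ : Vec Nat (succ (succ (succ (succ (succ zero)))))) => vcons Nat (succ (succ zero)) (succ (succ zero)) (vcons Nat (succ zero) (succ zero) (vcons Nat zero (succ (succ (succ zero))) (vnil Nat)))) (fun (u : Vec Nat (succ (succ (succ (succ (succ zero)))))) => vcons Nat (succ (succ zero)) (succ (succ zero)) (vcons Nat (succ zero) (succ zero) (vcons Nat zero (succ (succ (succ zero))) (vnil Nat))))
observation: the leftmost-outermost redex is a beta-redex, and normalization takes 16 steps.


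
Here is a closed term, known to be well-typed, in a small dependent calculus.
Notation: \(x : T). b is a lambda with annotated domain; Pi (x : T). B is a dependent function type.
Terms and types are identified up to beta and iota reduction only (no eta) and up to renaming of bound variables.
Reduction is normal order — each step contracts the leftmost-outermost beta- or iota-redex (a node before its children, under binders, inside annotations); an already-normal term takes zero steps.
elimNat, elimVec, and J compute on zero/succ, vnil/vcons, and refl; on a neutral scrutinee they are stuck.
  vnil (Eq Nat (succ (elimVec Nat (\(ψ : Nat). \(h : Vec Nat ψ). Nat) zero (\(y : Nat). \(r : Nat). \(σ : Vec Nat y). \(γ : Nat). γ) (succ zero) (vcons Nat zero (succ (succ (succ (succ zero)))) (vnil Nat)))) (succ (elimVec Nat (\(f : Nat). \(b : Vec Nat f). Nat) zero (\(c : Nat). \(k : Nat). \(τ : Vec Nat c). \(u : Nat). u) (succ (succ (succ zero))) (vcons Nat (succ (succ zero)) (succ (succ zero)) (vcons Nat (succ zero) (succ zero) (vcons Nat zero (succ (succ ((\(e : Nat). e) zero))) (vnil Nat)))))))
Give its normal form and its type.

normal form:
  vnil (Eq Nat (succ zero) (succ zero))
the term's type:
  Vec (Eq Nat (succ zero) (succ zero)) zero


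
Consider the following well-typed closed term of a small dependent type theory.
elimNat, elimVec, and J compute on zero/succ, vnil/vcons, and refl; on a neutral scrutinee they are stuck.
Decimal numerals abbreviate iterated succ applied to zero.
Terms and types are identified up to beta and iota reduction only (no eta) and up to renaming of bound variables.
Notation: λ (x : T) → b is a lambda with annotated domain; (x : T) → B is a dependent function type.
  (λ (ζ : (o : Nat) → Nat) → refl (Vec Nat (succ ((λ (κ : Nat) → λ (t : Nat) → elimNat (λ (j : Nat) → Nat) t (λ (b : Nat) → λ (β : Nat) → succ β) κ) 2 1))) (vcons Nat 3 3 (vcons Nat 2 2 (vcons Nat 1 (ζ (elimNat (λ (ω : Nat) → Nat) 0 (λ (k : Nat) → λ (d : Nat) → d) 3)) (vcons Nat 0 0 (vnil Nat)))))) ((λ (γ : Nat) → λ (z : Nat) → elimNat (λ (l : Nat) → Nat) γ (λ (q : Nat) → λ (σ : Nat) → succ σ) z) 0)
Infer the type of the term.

inferred type:
  Eq (Vec Nat 4) (vcons Nat 3 3 (vcons Nat 2 2 (vcons Nat 1 0 (vcons Nat 0 0 (vnil Nat))))) (vcons Nat 3 3 (vcons Nat 2 2 (vcons Nat 1 0 (vcons Nat 0 0 (vnil Nat)))))


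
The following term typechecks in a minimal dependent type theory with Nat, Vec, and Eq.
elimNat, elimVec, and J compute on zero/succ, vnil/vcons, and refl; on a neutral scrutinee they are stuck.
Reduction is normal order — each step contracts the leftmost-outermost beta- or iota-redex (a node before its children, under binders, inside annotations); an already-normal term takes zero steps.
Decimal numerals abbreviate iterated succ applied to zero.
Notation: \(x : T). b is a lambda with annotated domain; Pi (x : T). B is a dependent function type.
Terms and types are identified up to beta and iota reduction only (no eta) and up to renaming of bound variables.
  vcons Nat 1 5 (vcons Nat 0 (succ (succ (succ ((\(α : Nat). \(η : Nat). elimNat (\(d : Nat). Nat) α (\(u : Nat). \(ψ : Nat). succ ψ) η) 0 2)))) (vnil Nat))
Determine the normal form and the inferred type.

reduced normal form:
  vcons Nat 1 5 (vcons Nat 0 5 (vnil Nat))
the term's type:
  Vec Nat 2
observation: the leftmost-outermost redex is a beta-redex, and normalization takes 9 steps.


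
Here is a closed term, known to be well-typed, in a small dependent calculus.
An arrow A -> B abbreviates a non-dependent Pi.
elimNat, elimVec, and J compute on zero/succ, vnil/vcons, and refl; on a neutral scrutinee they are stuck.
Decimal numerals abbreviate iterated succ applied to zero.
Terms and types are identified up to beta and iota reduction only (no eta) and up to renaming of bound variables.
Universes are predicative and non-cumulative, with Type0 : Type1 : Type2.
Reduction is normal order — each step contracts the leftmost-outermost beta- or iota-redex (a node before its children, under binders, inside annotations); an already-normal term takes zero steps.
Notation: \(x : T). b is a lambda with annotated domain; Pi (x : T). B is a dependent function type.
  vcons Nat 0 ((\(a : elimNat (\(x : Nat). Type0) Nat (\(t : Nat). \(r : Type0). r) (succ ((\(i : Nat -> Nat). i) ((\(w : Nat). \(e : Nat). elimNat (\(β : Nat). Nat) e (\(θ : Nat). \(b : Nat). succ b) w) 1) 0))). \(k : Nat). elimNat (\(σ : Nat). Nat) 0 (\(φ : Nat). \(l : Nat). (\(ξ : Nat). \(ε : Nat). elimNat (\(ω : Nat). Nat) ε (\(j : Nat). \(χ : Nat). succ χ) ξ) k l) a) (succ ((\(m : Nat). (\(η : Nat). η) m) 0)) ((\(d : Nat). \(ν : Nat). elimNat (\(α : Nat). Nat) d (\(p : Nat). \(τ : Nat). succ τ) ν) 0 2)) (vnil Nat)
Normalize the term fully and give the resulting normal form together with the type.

normal form:
  vcons Nat 0 2 (vnil Nat)
inferred type:
  Vec Nat 1


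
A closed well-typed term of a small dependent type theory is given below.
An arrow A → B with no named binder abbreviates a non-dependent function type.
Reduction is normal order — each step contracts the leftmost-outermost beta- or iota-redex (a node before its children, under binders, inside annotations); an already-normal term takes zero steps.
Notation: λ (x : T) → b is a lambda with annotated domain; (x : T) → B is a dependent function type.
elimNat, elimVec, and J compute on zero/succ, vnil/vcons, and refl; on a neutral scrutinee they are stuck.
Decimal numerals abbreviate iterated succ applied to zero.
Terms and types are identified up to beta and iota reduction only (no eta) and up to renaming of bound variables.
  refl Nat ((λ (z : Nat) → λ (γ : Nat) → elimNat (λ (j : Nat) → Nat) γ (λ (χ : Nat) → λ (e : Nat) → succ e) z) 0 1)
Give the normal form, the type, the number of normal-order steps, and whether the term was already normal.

resulting normal form:
  refl Nat 1
inferred type:
  Eq Nat 1 1
normal-order step count: 3
term was already normal: no
first contracted redex: a beta-redex


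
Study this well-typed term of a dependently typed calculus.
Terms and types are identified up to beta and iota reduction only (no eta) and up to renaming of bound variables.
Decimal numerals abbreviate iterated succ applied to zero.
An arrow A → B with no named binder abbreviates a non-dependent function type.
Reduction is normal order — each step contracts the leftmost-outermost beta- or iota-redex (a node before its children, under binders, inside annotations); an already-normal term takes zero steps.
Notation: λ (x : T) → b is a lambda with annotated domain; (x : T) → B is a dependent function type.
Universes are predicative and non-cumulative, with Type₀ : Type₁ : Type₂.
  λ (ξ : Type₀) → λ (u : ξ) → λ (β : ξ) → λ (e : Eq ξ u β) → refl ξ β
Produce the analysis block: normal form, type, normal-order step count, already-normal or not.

reduced normal form:
  λ (ξ : Type₀) → λ (u : ξ) → λ (β : ξ) → λ (e : Eq ξ u β) → refl ξ β
inferred type:
  (ξ : Type₀) → (u : ξ) → (β : ξ) → Eq ξ u β → Eq ξ β β
steps to reach normal form (normal order): 0
started in normal form: yes


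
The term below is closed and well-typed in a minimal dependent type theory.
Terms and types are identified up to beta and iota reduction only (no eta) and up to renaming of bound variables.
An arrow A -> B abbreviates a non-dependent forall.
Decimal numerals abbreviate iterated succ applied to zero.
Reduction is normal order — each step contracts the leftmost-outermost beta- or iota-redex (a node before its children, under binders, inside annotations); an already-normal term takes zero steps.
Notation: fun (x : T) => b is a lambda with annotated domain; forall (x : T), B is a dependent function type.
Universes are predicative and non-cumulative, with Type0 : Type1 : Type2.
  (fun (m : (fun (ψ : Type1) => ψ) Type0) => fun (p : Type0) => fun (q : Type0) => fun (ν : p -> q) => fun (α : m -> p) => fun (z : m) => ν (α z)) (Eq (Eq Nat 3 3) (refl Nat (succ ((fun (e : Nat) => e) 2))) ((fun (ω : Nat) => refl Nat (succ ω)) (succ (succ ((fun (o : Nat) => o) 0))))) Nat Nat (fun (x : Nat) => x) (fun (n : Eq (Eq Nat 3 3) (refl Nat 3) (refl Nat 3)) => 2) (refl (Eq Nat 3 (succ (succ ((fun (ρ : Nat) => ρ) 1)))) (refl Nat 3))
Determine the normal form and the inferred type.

reduced normal form:
  2
type:
  Nat


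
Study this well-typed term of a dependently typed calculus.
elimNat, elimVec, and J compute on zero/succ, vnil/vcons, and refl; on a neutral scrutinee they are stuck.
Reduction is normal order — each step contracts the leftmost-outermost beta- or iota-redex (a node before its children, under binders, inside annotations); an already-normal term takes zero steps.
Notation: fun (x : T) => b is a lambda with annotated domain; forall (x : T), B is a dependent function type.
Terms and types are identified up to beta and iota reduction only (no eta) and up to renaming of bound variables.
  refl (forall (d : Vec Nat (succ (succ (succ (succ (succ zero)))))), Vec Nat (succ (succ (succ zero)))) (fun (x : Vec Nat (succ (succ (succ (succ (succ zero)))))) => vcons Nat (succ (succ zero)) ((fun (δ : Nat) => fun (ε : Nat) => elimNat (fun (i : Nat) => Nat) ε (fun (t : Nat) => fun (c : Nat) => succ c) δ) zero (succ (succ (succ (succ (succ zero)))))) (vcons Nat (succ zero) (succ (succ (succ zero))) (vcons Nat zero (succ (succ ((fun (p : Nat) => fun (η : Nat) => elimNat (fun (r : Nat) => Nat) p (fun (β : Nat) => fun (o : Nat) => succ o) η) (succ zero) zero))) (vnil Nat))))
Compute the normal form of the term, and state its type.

normal form:
  refl (forall (d : Vec Nat (succ (succ (succ (succ (succ zero)))))), Vec Nat (succ (succ (succ zero)))) (fun (x : Vec Nat (succ (succ (succ (succ (succ zero)))))) => vcons Nat (succ (succ zero)) (succ (succ (succ (succ (succ zero))))) (vcons Nat (succ zero) (succ (succ (succ zero))) (vcons Nat zero (succ (succ (succ zero))) (vnil Nat))))
the term's type:
  Eq (forall (d : Vec Nat (succ (succ (succ (succ (succ zero)))))), Vec Nat (succ (succ (succ zero)))) (fun (x : Vec Nat (succ (succ (succ (succ (succ zero)))))) => vcons Nat (succ (succ zero)) (succ (succ (succ (succ (succ zero))))) (vcons Nat (succ zero) (succ (succ (succ zero))) (vcons Nat zero (succ (succ (succ zero))) (vnil Nat)))) (fun (δ : Vec Nat (succ (succ (succ (succ (succ zero)))))) => vcons Nat (succ (succ zero)) (succ (succ (succ (succ (succ zero))))) (vcons Nat (succ zero) (succ (succ (succ zero))) (vcons Nat zero (succ (succ (succ zero))) (vnil Nat))))
observation: the leftmost-outermost redex is a beta-redex, and normalization takes 6 steps.


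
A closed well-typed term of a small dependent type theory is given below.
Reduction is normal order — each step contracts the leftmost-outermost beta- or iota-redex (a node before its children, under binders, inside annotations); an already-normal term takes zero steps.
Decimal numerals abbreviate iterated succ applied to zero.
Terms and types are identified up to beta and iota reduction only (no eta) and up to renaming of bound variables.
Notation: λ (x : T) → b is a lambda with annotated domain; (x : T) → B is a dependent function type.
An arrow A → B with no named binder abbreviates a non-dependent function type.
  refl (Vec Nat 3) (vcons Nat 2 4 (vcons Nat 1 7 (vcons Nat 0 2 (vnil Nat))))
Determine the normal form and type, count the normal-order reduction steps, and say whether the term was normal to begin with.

resulting normal form:
  refl (Vec Nat 3) (vcons Nat 2 4 (vcons Nat 1 7 (vcons Nat 0 2 (vnil Nat))))
the term's type:
  Eq (Vec Nat 3) (vcons Nat 2 4 (vcons Nat 1 7 (vcons Nat 0 2 (vnil Nat)))) (vcons Nat 2 4 (vcons Nat 1 7 (vcons Nat 0 2 (vnil Nat))))
reduction steps (normal order): 0
already normal: yes


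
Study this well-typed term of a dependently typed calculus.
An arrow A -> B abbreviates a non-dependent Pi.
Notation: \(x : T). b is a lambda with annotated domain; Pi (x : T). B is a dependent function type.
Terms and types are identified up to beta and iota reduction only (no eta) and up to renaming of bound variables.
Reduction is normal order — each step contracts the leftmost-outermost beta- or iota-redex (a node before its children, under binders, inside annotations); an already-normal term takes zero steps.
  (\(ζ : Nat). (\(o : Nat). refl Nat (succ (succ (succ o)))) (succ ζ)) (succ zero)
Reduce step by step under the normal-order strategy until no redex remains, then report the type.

normal-order reduction sequence:
  (\(ζ : Nat). (\(o : Nat). refl Nat (succ (succ (succ o)))) (succ ζ)) (succ zero)
  ~> (\(ζ : Nat). refl Nat (succ (succ (succ ζ)))) (succ (succ zero))
  ~> refl Nat (succ (succ (succ (succ (succ zero)))))
inferred type:
  Eq Nat (succ (succ (succ (succ (succ zero))))) (succ (succ (succ (succ (succ zero)))))
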